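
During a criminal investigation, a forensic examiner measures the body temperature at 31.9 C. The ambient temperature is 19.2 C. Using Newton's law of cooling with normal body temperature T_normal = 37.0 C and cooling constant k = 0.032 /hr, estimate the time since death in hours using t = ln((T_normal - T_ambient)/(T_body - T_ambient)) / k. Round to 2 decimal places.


Using Newton's law of cooling:
t = ln((T_normal - T_ambient) / (T_body - T_ambient)) / k
T_normal - T_ambient = 17.8
T_body - T_ambient = 12.7
Ratio = 1.401575
ln(ratio) = 0.337597
t = 0.337597 / 0.032 = 10.55 hours

10.55


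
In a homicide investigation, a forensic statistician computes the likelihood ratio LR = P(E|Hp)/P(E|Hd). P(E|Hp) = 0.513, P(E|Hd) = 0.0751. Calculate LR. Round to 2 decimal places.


Likelihood ratio calculation:
LR = P(E|Hp) / P(E|Hd)
LR = 0.513 / 0.0751
LR = 6.83

6.83


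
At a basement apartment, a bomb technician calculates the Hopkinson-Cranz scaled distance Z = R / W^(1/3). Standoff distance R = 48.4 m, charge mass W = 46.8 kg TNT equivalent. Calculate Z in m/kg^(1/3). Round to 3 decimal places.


Scaled distance calculation:
W^(1/3) = 46.8^(1/3) = 3.6037
Z = R / W^(1/3) = 48.4 / 3.6037
Z = 13.431 m/kg^(1/3)

13.431


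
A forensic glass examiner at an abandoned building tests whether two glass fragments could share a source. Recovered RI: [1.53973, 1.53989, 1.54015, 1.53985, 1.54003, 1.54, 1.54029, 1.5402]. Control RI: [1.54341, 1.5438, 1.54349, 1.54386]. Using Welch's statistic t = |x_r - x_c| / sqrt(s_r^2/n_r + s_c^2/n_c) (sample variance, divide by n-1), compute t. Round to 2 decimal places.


Welch's t-criterion for glass RI comparison:
Recovered mean = sum / n_r = 12.32014 / 8 = 1.5400175
Control mean = sum / n_c = 6.17456 / 4 = 1.54364
Recovered sample variance s_r^2 = 3.60786e-08
Control sample variance s_c^2 = 4.98e-08
Welch SE (unpooled) = sqrt(s_r^2/n_r + s_c^2/n_c) = sqrt(4.50982e-09 + 1.245e-08) = sqrt(1.69598e-08) = 0.00013023
|mean_r - mean_c| = 0.0036225
t = 0.0036225 / 0.00013023 = 27.82

27.82


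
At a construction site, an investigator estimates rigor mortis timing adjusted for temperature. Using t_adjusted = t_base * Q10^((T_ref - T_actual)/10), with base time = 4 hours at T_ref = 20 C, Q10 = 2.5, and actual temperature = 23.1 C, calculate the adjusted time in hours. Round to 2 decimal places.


Rigor mortis time adjustment:
Exponent = (T_ref - T_actual) / 10 = (20 - 23.1) / 10 = -0.31
Q10 factor = 2.5^-0.31 = 0.75273
t_adjusted = 4 * 0.75273 = 3.01 hours

3.01


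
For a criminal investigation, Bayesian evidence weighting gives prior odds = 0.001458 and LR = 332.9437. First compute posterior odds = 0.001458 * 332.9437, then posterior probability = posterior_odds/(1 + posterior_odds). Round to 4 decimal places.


Bayesian evidence evaluation:
Posterior odds = prior_odds * LR = 0.001458 * 332.9437 = 0.4854319
Posterior probability = posterior_odds / (1 + posterior_odds)
= 0.4854319 / (1 + 0.4854319)
= 0.4854319 / 1.4854319
= 0.3268

0.3268


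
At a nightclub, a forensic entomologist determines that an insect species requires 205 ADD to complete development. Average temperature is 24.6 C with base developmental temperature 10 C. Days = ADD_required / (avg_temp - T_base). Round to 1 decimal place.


Insect development time:
Effective temperature = avg_temp - T_base = 24.6 - 10 = 14.6 C
Days = ADD / effective_temp = 205 / 14.6 = 14.0 days

14.0


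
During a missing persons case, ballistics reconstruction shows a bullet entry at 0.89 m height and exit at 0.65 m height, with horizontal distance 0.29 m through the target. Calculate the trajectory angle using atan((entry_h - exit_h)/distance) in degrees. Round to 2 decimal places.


Bullet trajectory angle:
Height difference = 0.89 - 0.65 = 0.24 m
angle = atan(0.24 / 0.29)
angle = atan(0.827586)
angle = 39.61 degrees

39.61


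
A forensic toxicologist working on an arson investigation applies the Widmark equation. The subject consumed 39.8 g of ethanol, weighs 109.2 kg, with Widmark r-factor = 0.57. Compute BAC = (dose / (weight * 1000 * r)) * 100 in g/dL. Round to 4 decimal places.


Applying the Widmark formula:
BAC = (dose_g / (body_wt * 1000 * r)) * 100
Denominator = 109.2 * 1000 * 0.57 = 62244
BAC = (39.8 / 62244) * 100
BAC = 0.0639 g/dL

0.0639


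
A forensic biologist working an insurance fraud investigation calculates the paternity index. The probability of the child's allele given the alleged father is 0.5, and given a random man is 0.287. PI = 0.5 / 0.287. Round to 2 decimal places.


Paternity Index calculation:
PI = P(allele|father) / P(allele|random)
PI = 0.5 / 0.287
PI = 1.74

1.74


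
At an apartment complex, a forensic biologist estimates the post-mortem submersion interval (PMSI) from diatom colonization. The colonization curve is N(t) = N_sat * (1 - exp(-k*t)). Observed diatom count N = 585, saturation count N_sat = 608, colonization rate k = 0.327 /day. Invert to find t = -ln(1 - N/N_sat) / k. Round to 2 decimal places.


PMSI from diatom colonization curve:
N / N_sat = 585 / 608 = 0.962171
1 - N/N_sat = 0.037829
ln(1 - N/N_sat) = -3.274679
t = -ln(1 - N/N_sat) / k = -(-3.274679) / 0.327 = 10.01 days

10.01


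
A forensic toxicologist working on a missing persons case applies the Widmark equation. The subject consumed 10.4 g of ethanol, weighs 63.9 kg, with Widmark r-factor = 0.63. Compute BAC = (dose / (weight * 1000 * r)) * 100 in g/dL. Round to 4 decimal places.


Applying the Widmark formula:
BAC = (dose_g / (body_wt * 1000 * r)) * 100
Denominator = 63.9 * 1000 * 0.63 = 40257
BAC = (10.4 / 40257) * 100
BAC = 0.0258 g/dL

0.0258


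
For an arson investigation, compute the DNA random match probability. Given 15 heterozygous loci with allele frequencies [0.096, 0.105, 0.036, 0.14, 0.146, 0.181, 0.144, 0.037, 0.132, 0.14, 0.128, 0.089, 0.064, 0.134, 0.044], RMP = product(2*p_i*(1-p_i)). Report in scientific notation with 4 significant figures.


Computing RMP for 15 loci:
Locus 1: 2 * 0.096 * 0.904 = 0.173568
Locus 2: 2 * 0.105 * 0.895 = 0.18795
Locus 3: 2 * 0.036 * 0.964 = 0.069408
Locus 4: 2 * 0.14 * 0.86 = 0.2408
Locus 5: 2 * 0.146 * 0.854 = 0.249368
Locus 6: 2 * 0.181 * 0.819 = 0.296478
Locus 7: 2 * 0.144 * 0.856 = 0.246528
Locus 8: 2 * 0.037 * 0.963 = 0.071262
Locus 9: 2 * 0.132 * 0.868 = 0.229152
Locus 10: 2 * 0.14 * 0.86 = 0.2408
Locus 11: 2 * 0.128 * 0.872 = 0.223232
Locus 12: 2 * 0.089 * 0.911 = 0.162158
Locus 13: 2 * 0.064 * 0.936 = 0.119808
Locus 14: 2 * 0.134 * 0.866 = 0.232088
Locus 15: 2 * 0.044 * 0.956 = 0.084128
RMP = 3.309e-12

3.309e-12


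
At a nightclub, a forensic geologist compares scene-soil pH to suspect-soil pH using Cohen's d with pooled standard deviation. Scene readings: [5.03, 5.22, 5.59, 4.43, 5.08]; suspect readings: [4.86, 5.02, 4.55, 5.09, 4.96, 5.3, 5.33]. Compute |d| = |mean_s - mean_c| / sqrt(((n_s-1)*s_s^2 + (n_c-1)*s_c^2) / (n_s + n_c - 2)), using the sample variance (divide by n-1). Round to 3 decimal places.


Pooled-variance Cohen's d for soil pH comparison:
Scene mean = 25.35 / 5 = 5.07
Suspect mean = 35.11 / 7 = 5.015714
Scene sample variance s_s^2 = 0.17605
Suspect sample variance s_c^2 = 0.071562
Pooled variance = ((n_s-1)*s_s^2 + (n_c-1)*s_c^2) / (n_s + n_c - 2) = 0.113357
Pooled SD = sqrt(0.113357) = 0.336685
Mean difference = 0.054286
|d| = |0.054286| / 0.336685 = 0.161

0.161


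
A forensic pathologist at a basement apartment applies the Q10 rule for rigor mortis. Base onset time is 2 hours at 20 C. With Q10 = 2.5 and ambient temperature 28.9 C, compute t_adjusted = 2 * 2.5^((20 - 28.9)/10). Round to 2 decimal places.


Rigor mortis time adjustment:
Exponent = (T_ref - T_actual) / 10 = (20 - 28.9) / 10 = -0.89
Q10 factor = 2.5^-0.89 = 0.44242
t_adjusted = 2 * 0.44242 = 0.88 hours

0.88


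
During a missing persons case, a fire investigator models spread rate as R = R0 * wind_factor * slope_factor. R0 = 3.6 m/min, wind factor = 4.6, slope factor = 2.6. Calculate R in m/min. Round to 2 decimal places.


Fire spread rate calculation:
R = R0 * wind_factor * slope_factor
= 3.6 * 4.6 * 2.6
= 16.56 * 2.6
= 43.06 m/min

43.06


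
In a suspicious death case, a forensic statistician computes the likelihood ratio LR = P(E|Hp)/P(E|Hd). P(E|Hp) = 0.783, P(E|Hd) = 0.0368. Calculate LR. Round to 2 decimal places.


Likelihood ratio calculation:
LR = P(E|Hp) / P(E|Hd)
LR = 0.783 / 0.0368
LR = 21.28

21.28


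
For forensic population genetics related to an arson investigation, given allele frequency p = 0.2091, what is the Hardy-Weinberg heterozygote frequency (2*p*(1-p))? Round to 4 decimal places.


Hardy-Weinberg heterozygote frequency:
q = 1 - p = 1 - 0.2091 = 0.7909
2pq = 2 * 0.2091 * 0.7909 = 0.3308

0.3308


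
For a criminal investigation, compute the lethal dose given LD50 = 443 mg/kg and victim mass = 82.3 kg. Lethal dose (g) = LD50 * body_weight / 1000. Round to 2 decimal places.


Lethal dose calculation:
Lethal dose = LD50 * body_weight / 1000
= 443 * 82.3 / 1000
= 36458.9 / 1000
= 36.46 g

36.46


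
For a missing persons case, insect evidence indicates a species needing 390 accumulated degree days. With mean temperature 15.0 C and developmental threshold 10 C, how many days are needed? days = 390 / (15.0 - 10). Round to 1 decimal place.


Insect development time:
Effective temperature = avg_temp - T_base = 15.0 - 10 = 5.0 C
Days = ADD / effective_temp = 390 / 5.0 = 78.0 days

78.0


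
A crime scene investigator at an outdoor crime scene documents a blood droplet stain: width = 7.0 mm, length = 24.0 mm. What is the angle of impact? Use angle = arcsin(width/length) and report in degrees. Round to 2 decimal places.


Blood spatter impact angle calculation:
width / length = 7.0 / 24.0 = 0.291667
angle = arcsin(0.291667)
angle = 16.96 degrees

16.96


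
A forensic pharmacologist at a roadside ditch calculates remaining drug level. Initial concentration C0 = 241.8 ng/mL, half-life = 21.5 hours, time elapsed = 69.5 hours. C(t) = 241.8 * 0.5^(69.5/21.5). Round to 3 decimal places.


Drug concentration decay:
Number of half-lives = t / t_half = 69.5 / 21.5 = 3.232558
Decay factor = 0.5^3.232558 = 0.10639056
C(t) = 241.8 * 0.10639056 = 25.725 ng/mL

25.725


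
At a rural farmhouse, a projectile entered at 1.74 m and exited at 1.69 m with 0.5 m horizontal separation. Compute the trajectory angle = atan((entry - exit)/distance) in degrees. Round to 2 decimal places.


Bullet trajectory angle:
Height difference = 1.74 - 1.69 = 0.05 m
angle = atan(0.05 / 0.5)
angle = atan(0.1)
angle = 5.71 degrees

5.71


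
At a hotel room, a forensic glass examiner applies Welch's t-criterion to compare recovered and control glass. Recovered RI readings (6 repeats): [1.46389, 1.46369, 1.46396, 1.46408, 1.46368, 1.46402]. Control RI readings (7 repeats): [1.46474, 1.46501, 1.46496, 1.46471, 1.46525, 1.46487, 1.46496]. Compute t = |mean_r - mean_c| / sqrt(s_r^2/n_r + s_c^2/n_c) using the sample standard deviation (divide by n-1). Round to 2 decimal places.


Welch's t-criterion for glass RI comparison:
Recovered mean = sum / n_r = 8.78332 / 6 = 1.4638867
Control mean = sum / n_c = 10.2545 / 7 = 1.4649286
Recovered sample variance s_r^2 = 2.83867e-08
Control sample variance s_c^2 = 3.31143e-08
Welch SE (unpooled) = sqrt(s_r^2/n_r + s_c^2/n_c) = sqrt(4.73111e-09 + 4.73061e-09) = sqrt(9.46172e-09) = 9.72714e-05
|mean_r - mean_c| = 0.0010419
t = 0.0010419 / 9.72714e-05 = 10.71

10.71


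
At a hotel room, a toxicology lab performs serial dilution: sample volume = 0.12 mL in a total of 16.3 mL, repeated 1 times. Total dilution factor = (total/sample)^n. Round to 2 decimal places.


Dilution factor calculation:
Single dilution = V_total / V_sample = 16.3 / 0.12 ≈ 135.833333
Number of dilutions = 1
Total DF = (16.3 / 0.12)^1 (full precision, rounded at the end) = 135.83

135.83


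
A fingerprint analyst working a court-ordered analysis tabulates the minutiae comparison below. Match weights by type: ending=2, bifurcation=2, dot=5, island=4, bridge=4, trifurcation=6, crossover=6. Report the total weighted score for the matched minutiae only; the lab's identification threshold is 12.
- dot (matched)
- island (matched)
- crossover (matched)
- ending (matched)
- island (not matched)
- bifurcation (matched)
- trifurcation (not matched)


Weighted minutiae match score:
  dot: matched, +5 (running total 5)
  island: matched, +4 (running total 9)
  crossover: matched, +6 (running total 15)
  ending: matched, +2 (running total 17)
  island: not matched, +0
  bifurcation: matched, +2 (running total 19)
  trifurcation: not matched, +0
Total score = 19
Threshold = 12; verdict = identification

19


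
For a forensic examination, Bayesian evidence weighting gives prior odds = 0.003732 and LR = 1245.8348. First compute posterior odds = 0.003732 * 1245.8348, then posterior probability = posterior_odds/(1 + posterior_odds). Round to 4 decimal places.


Bayesian evidence evaluation:
Posterior odds = prior_odds * LR = 0.003732 * 1245.8348 = 4.649455
Posterior probability = posterior_odds / (1 + posterior_odds)
= 4.649455 / (1 + 4.649455)
= 4.649455 / 5.649455
= 0.8230

0.8230


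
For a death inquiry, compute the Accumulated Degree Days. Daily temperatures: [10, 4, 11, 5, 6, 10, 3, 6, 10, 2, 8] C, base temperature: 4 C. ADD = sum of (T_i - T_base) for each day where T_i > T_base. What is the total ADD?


Computing ADD day by day:
Day 1: max(0, 10 - 4) = 6
Day 2: max(0, 4 - 4) = 0
Day 3: max(0, 11 - 4) = 7
Day 4: max(0, 5 - 4) = 1
Day 5: max(0, 6 - 4) = 2
Day 6: max(0, 10 - 4) = 6
Day 7: max(0, 3 - 4) = 0
Day 8: max(0, 6 - 4) = 2
Day 9: max(0, 10 - 4) = 6
Day 10: max(0, 2 - 4) = 0
Day 11: max(0, 8 - 4) = 4
Total ADD = 34

34


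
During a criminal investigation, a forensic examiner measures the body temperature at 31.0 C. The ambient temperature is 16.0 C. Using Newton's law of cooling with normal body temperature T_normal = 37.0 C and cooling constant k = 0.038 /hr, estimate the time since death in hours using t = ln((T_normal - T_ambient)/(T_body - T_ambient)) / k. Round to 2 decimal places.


Using Newton's law of cooling:
t = ln((T_normal - T_ambient) / (T_body - T_ambient)) / k
T_normal - T_ambient = 21.0
T_body - T_ambient = 15.0
Ratio = 1.4
ln(ratio) = 0.336472
t = 0.336472 / 0.038 = 8.85 hours

8.85


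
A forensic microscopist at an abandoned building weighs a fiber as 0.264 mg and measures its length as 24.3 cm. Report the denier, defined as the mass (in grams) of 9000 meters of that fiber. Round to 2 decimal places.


Denier calculation:
Mass in grams = 0.264 mg / 1000 = 0.000264 g
Length in meters = 24.3 cm / 100 = 0.243 m
Linear density = mass / length = 0.000264 / 0.243 = 0.00108642 g/m
Denier = (g/m) * 9000 = 0.00108642 * 9000 = 9.78

9.78


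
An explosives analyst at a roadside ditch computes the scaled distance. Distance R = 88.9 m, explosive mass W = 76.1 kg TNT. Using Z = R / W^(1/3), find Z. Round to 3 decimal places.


Scaled distance calculation:
W^(1/3) = 76.1^(1/3) = 4.237681
Z = R / W^(1/3) = 88.9 / 4.237681
Z = 20.978 m/kg^(1/3)

20.978


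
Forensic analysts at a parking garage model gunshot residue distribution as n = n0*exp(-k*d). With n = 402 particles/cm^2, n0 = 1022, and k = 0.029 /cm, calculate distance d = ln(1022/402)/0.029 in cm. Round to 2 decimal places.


GSR distance calculation:
n0/n = 1022 / 402 = 2.542289
ln(n0/n) = 0.933065
d = 0.933065 / 0.029 = 32.17 cm

32.17


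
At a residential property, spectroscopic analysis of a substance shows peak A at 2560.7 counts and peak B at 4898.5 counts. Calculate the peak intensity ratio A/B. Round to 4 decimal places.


Spectral peak ratio:
Peak A = 2560.7 counts
Peak B = 4898.5 counts
Ratio = 2560.7 / 4898.5 = 0.5228

0.5228


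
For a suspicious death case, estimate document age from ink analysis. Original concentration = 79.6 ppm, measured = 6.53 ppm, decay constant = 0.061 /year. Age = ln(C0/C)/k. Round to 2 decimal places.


Document age estimation:
C0/C = 79.6 / 6.53 = 12.189893
ln(C0/C) = 2.500607
t = 2.500607 / 0.061 = 40.99 years

40.99


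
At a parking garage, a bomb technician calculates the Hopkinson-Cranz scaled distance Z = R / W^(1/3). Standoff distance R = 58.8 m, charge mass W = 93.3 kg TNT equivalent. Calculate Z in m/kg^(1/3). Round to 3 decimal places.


Scaled distance calculation:
W^(1/3) = 93.3^(1/3) = 4.535521
Z = R / W^(1/3) = 58.8 / 4.535521
Z = 12.964 m/kg^(1/3)

12.964


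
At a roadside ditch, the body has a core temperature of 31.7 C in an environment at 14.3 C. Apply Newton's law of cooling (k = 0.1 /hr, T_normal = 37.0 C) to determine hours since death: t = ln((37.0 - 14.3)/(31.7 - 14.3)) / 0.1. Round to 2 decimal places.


Using Newton's law of cooling:
t = ln((T_normal - T_ambient) / (T_body - T_ambient)) / k
T_normal - T_ambient = 22.7
T_body - T_ambient = 17.4
Ratio = 1.304598
ln(ratio) = 0.265895
t = 0.265895 / 0.1 = 2.66 hours

2.66


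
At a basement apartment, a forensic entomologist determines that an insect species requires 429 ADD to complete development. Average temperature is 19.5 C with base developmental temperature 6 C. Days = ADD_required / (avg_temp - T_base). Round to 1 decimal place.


Insect development time:
Effective temperature = avg_temp - T_base = 19.5 - 6 = 13.5 C
Days = ADD / effective_temp = 429 / 13.5 = 31.8 days

31.8


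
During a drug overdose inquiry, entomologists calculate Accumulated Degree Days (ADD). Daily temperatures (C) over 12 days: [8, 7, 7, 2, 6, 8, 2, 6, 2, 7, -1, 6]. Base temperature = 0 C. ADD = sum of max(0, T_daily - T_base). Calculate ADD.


Computing ADD day by day:
Day 1: max(0, 8 - 0) = 8
Day 2: max(0, 7 - 0) = 7
Day 3: max(0, 7 - 0) = 7
Day 4: max(0, 2 - 0) = 2
Day 5: max(0, 6 - 0) = 6
Day 6: max(0, 8 - 0) = 8
Day 7: max(0, 2 - 0) = 2
Day 8: max(0, 6 - 0) = 6
Day 9: max(0, 2 - 0) = 2
Day 10: max(0, 7 - 0) = 7
Day 11: max(0, -1 - 0) = 0
Day 12: max(0, 6 - 0) = 6
Total ADD = 61

61


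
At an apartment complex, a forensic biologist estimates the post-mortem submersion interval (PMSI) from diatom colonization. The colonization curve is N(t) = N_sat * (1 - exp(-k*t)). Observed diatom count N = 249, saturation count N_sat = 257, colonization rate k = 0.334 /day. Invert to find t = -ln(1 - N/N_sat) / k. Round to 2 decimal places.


PMSI from diatom colonization curve:
N / N_sat = 249 / 257 = 0.968872
1 - N/N_sat = 0.031128
ln(1 - N/N_sat) = -3.469648
t = -ln(1 - N/N_sat) / k = -(-3.469648) / 0.334 = 10.39 days

10.39


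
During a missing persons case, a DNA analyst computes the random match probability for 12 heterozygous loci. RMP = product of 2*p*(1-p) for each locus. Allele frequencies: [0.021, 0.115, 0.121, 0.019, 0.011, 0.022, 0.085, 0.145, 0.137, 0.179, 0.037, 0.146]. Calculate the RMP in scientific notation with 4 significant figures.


Computing RMP for 12 loci:
Locus 1: 2 * 0.021 * 0.979 = 0.041118
Locus 2: 2 * 0.115 * 0.885 = 0.20355
Locus 3: 2 * 0.121 * 0.879 = 0.212718
Locus 4: 2 * 0.019 * 0.981 = 0.037278
Locus 5: 2 * 0.011 * 0.989 = 0.021758
Locus 6: 2 * 0.022 * 0.978 = 0.043032
Locus 7: 2 * 0.085 * 0.915 = 0.15555
Locus 8: 2 * 0.145 * 0.855 = 0.24795
Locus 9: 2 * 0.137 * 0.863 = 0.236462
Locus 10: 2 * 0.179 * 0.821 = 0.293918
Locus 11: 2 * 0.037 * 0.963 = 0.071262
Locus 12: 2 * 0.146 * 0.854 = 0.249368
RMP = 2.960e-12

2.960e-12


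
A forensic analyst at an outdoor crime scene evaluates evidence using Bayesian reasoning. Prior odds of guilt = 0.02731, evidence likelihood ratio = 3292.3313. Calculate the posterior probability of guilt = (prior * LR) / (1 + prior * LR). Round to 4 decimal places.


Bayesian evidence evaluation:
Posterior odds = prior_odds * LR = 0.02731 * 3292.3313 = 89.91357
Posterior probability = posterior_odds / (1 + posterior_odds)
= 89.91357 / (1 + 89.91357)
= 89.91357 / 90.91357
= 0.9890

0.9890


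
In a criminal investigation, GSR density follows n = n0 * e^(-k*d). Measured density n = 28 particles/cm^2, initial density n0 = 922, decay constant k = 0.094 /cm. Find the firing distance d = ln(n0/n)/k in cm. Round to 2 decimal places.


GSR distance calculation:
n0/n = 922 / 28 = 32.928571
ln(n0/n) = 3.494341
d = 3.494341 / 0.094 = 37.17 cm

37.17


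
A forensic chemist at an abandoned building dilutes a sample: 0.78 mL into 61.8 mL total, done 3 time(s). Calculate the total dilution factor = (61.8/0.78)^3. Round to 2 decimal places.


Dilution factor calculation:
Single dilution = V_total / V_sample = 61.8 / 0.78 ≈ 79.230769
Number of dilutions = 3
Total DF = (61.8 / 0.78)^3 (full precision, rounded at the end) = 497372.33

497372.33


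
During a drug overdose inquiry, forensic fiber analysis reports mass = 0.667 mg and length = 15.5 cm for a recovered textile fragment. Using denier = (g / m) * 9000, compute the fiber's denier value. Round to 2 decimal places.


Denier calculation:
Mass in grams = 0.667 mg / 1000 = 0.000667 g
Length in meters = 15.5 cm / 100 = 0.155 m
Linear density = mass / length = 0.000667 / 0.155 = 0.00430323 g/m
Denier = (g/m) * 9000 = 0.00430323 * 9000 = 38.73

38.73


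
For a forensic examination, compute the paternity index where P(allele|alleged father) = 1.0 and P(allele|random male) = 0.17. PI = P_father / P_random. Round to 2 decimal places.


Paternity Index calculation:
PI = P(allele|father) / P(allele|random)
PI = 1.0 / 0.17
PI = 5.88

5.88


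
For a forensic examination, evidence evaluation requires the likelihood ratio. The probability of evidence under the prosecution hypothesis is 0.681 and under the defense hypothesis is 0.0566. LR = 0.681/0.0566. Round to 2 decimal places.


Likelihood ratio calculation:
LR = P(E|Hp) / P(E|Hd)
LR = 0.681 / 0.0566
LR = 12.03

12.03


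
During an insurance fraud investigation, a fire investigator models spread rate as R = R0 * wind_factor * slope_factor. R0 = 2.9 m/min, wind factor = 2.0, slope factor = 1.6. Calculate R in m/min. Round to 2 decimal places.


Fire spread rate calculation:
R = R0 * wind_factor * slope_factor
= 2.9 * 2.0 * 1.6
= 5.8 * 1.6
= 9.28 m/min

9.28


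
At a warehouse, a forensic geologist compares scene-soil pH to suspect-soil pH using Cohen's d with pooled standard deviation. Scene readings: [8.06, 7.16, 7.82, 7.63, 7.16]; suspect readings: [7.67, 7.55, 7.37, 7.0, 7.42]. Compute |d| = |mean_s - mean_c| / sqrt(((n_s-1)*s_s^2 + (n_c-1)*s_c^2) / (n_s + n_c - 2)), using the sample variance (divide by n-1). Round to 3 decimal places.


Pooled-variance Cohen's d for soil pH comparison:
Scene mean = 37.83 / 5 = 7.566
Suspect mean = 37.01 / 5 = 7.402
Scene sample variance s_s^2 = 0.16058
Suspect sample variance s_c^2 = 0.06417
Pooled variance = ((n_s-1)*s_s^2 + (n_c-1)*s_c^2) / (n_s + n_c - 2) = 0.112375
Pooled SD = sqrt(0.112375) = 0.335224
Mean difference = 0.164
|d| = |0.164| / 0.335224 = 0.489

0.489


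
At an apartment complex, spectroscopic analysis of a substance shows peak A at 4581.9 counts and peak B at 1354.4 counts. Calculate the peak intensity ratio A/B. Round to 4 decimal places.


Spectral peak ratio:
Peak A = 4581.9 counts
Peak B = 1354.4 counts
Ratio = 4581.9 / 1354.4 = 3.3830

3.3830


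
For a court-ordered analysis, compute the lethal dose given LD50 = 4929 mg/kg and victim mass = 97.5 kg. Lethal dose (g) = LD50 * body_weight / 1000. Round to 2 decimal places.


Lethal dose calculation:
Lethal dose = LD50 * body_weight / 1000
= 4929 * 97.5 / 1000
= 480577.5 / 1000
= 480.58 g

480.58


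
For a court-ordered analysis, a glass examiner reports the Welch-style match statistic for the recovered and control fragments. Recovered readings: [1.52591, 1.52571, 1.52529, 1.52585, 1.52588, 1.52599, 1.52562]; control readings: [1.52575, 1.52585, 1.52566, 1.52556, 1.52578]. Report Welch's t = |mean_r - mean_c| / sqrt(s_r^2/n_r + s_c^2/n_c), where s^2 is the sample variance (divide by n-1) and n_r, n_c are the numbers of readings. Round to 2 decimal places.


Welch's t-criterion for glass RI comparison:
Recovered mean = sum / n_r = 10.68025 / 7 = 1.52575
Control mean = sum / n_c = 7.6286 / 5 = 1.52572
Recovered sample variance s_r^2 = 5.67e-08
Control sample variance s_c^2 = 1.265e-08
Welch SE (unpooled) = sqrt(s_r^2/n_r + s_c^2/n_c) = sqrt(8.1e-09 + 2.53e-09) = sqrt(1.063e-08) = 0.000103102
|mean_r - mean_c| = 3e-05
t = 3e-05 / 0.000103102 = 0.29

0.29


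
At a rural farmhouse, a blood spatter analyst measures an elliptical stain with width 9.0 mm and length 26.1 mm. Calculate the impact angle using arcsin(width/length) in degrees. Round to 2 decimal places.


Blood spatter impact angle calculation:
width / length = 9.0 / 26.1 = 0.344828
angle = arcsin(0.344828)
angle = 20.17 degrees

20.17


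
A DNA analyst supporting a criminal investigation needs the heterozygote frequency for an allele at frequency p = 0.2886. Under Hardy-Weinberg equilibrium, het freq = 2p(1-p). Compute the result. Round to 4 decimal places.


Hardy-Weinberg heterozygote frequency:
q = 1 - p = 1 - 0.2886 = 0.7114
2pq = 2 * 0.2886 * 0.7114 = 0.4106

0.4106


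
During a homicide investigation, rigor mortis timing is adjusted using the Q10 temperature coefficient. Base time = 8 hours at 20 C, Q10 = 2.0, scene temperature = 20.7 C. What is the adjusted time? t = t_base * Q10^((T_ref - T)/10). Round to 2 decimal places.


Rigor mortis time adjustment:
Exponent = (T_ref - T_actual) / 10 = (20 - 20.7) / 10 = -0.07
Q10 factor = 2.0^-0.07 = 0.95264
t_adjusted = 8 * 0.95264 = 7.62 hours

7.62


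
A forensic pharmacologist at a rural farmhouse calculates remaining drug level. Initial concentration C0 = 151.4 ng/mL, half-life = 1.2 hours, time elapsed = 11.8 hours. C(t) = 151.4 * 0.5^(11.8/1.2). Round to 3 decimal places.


Drug concentration decay:
Number of half-lives = t / t_half = 11.8 / 1.2 = 9.833333
Decay factor = 0.5^9.833333 = 0.00109615
C(t) = 151.4 * 0.00109615 = 0.166 ng/mL

0.166


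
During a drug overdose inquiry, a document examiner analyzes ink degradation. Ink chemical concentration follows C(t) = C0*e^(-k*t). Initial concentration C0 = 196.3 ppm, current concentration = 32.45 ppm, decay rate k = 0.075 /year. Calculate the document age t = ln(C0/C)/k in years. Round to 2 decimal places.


Document age estimation:
C0/C = 196.3 / 32.45 = 6.049307
ln(C0/C) = 1.799944
t = 1.799944 / 0.075 = 24.00 years

24.00


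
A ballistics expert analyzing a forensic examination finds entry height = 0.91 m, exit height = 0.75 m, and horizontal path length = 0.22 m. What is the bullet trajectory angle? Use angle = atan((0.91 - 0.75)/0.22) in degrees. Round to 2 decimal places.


Bullet trajectory angle:
Height difference = 0.91 - 0.75 = 0.16 m
angle = atan(0.16 / 0.22)
angle = atan(0.727273)
angle = 36.03 degrees

36.03


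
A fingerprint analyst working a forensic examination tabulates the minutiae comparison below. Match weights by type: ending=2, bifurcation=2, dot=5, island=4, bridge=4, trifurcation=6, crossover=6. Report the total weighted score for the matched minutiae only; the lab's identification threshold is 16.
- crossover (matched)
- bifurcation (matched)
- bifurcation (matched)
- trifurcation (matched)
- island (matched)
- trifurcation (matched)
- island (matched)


Weighted minutiae match score:
  crossover: matched, +6 (running total 6)
  bifurcation: matched, +2 (running total 8)
  bifurcation: matched, +2 (running total 10)
  trifurcation: matched, +6 (running total 16)
  island: matched, +4 (running total 20)
  trifurcation: matched, +6 (running total 26)
  island: matched, +4 (running total 30)
Total score = 30
Threshold = 16; verdict = identification

30


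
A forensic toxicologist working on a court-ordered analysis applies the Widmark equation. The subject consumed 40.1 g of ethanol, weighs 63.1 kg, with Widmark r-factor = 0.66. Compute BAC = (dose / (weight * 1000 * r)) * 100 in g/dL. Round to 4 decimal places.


Applying the Widmark formula:
BAC = (dose_g / (body_wt * 1000 * r)) * 100
Denominator = 63.1 * 1000 * 0.66 = 41646
BAC = (40.1 / 41646) * 100
BAC = 0.0963 g/dL

0.0963


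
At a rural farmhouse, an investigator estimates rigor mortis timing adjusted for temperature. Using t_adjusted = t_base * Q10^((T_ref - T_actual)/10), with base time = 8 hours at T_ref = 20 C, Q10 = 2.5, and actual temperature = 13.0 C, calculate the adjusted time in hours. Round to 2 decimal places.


Rigor mortis time adjustment:
Exponent = (T_ref - T_actual) / 10 = (20 - 13.0) / 10 = 0.7
Q10 factor = 2.5^0.7 = 1.89914
t_adjusted = 8 * 1.89914 = 15.19 hours

15.19


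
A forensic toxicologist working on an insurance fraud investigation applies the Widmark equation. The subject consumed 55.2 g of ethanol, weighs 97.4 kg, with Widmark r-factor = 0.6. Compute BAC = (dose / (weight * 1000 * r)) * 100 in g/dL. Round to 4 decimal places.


Applying the Widmark formula:
BAC = (dose_g / (body_wt * 1000 * r)) * 100
Denominator = 97.4 * 1000 * 0.6 = 58440
BAC = (55.2 / 58440) * 100
BAC = 0.0945 g/dL

0.0945


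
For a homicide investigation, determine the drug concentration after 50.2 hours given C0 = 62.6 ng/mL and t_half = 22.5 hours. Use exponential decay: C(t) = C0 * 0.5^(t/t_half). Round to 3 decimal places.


Drug concentration decay:
Number of half-lives = t / t_half = 50.2 / 22.5 = 2.231111
Decay factor = 0.5^2.231111 = 0.21299464
C(t) = 62.6 * 0.21299464 = 13.333 ng/mL

13.333


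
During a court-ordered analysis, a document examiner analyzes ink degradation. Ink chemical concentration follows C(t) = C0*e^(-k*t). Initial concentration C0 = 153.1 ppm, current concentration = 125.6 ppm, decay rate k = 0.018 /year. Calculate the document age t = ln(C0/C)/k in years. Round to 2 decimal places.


Document age estimation:
C0/C = 153.1 / 125.6 = 1.218949
ln(C0/C) = 0.197989
t = 0.197989 / 0.018 = 11.00 years

11.00


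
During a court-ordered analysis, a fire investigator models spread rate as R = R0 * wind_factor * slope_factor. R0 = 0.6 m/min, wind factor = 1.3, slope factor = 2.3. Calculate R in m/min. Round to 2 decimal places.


Fire spread rate calculation:
R = R0 * wind_factor * slope_factor
= 0.6 * 1.3 * 2.3
= 0.78 * 2.3
= 1.79 m/min

1.79


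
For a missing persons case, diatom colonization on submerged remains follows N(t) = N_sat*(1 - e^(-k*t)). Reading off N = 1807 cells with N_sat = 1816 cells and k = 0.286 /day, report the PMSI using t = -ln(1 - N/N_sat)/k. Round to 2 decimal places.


PMSI from diatom colonization curve:
N / N_sat = 1807 / 1816 = 0.995044
1 - N/N_sat = 0.004956
ln(1 - N/N_sat) = -5.307156
t = -ln(1 - N/N_sat) / k = -(-5.307156) / 0.286 = 18.56 days

18.56


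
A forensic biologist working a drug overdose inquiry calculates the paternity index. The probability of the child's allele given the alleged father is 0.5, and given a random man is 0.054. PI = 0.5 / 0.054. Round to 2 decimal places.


Paternity Index calculation:
PI = P(allele|father) / P(allele|random)
PI = 0.5 / 0.054
PI = 9.26

9.26


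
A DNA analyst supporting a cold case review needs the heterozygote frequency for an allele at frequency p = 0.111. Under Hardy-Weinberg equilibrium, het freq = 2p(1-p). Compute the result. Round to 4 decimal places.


Hardy-Weinberg heterozygote frequency:
q = 1 - p = 1 - 0.111 = 0.889
2pq = 2 * 0.111 * 0.889 = 0.1974

0.1974


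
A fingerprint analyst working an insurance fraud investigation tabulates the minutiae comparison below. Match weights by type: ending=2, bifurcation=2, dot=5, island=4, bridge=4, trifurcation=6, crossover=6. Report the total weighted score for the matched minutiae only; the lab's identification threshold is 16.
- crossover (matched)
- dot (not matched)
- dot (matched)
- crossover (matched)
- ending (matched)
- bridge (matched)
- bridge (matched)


Weighted minutiae match score:
  crossover: matched, +6 (running total 6)
  dot: not matched, +0
  dot: matched, +5 (running total 11)
  crossover: matched, +6 (running total 17)
  ending: matched, +2 (running total 19)
  bridge: matched, +4 (running total 23)
  bridge: matched, +4 (running total 27)
Total score = 27
Threshold = 16; verdict = identification

27


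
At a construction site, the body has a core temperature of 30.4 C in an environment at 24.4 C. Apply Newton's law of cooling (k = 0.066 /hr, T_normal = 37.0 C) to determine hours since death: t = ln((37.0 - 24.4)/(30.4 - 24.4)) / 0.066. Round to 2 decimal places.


Using Newton's law of cooling:
t = ln((T_normal - T_ambient) / (T_body - T_ambient)) / k
T_normal - T_ambient = 12.6
T_body - T_ambient = 6.0
Ratio = 2.1
ln(ratio) = 0.741937
t = 0.741937 / 0.066 = 11.24 hours

11.24


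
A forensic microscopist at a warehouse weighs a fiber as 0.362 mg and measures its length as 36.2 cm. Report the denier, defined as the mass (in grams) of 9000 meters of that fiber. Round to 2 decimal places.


Denier calculation:
Mass in grams = 0.362 mg / 1000 = 0.000362 g
Length in meters = 36.2 cm / 100 = 0.362 m
Linear density = mass / length = 0.000362 / 0.362 = 0.001 g/m
Denier = (g/m) * 9000 = 0.001 * 9000 = 9.00

9.00


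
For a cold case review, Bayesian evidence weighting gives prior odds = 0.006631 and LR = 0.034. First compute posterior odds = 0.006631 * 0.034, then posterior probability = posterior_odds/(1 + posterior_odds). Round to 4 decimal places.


Bayesian evidence evaluation:
Posterior odds = prior_odds * LR = 0.006631 * 0.034 = 0.000225454
Posterior probability = posterior_odds / (1 + posterior_odds)
= 0.000225454 / (1 + 0.000225454)
= 0.000225454 / 1.000225454
= 0.0002

0.0002


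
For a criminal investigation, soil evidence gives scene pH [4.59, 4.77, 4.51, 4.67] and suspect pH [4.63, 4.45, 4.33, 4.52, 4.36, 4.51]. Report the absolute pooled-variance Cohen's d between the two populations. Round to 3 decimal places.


Pooled-variance Cohen's d for soil pH comparison:
Scene mean = 18.54 / 4 = 4.635
Suspect mean = 26.8 / 6 = 4.466667
Scene sample variance s_s^2 = 0.012367
Suspect sample variance s_c^2 = 0.012347
Pooled variance = ((n_s-1)*s_s^2 + (n_c-1)*s_c^2) / (n_s + n_c - 2) = 0.012354
Pooled SD = sqrt(0.012354) = 0.111149
Mean difference = 0.168333
|d| = |0.168333| / 0.111149 = 1.514

1.514


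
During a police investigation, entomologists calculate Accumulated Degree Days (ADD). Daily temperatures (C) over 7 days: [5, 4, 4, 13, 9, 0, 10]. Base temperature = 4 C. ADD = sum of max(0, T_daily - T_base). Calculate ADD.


Computing ADD day by day:
Day 1: max(0, 5 - 4) = 1
Day 2: max(0, 4 - 4) = 0
Day 3: max(0, 4 - 4) = 0
Day 4: max(0, 13 - 4) = 9
Day 5: max(0, 9 - 4) = 5
Day 6: max(0, 0 - 4) = 0
Day 7: max(0, 10 - 4) = 6
Total ADD = 21

21


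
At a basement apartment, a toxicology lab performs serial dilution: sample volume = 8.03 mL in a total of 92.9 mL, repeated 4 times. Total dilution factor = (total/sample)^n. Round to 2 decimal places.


Dilution factor calculation:
Single dilution = V_total / V_sample = 92.9 / 8.03 ≈ 11.569116
Number of dilutions = 4
Total DF = (92.9 / 8.03)^4 (full precision, rounded at the end) = 17914.33

17914.33


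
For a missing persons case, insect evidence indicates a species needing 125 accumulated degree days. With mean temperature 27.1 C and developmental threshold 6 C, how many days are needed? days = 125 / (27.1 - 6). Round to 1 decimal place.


Insect development time:
Effective temperature = avg_temp - T_base = 27.1 - 6 = 21.1 C
Days = ADD / effective_temp = 125 / 21.1 = 5.9 days

5.9


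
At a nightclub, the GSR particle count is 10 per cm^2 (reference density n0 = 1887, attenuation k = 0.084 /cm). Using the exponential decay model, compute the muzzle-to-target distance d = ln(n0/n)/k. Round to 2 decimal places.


GSR distance calculation:
n0/n = 1887 / 10 = 188.7
ln(n0/n) = 5.240158
d = 5.240158 / 0.084 = 62.38 cm

62.38


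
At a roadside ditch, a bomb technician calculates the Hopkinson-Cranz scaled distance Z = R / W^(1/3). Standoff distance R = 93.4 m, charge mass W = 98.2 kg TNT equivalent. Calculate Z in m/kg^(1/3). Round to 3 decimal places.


Scaled distance calculation:
W^(1/3) = 98.2^(1/3) = 4.613571
Z = R / W^(1/3) = 93.4 / 4.613571
Z = 20.245 m/kg^(1/3)

20.245


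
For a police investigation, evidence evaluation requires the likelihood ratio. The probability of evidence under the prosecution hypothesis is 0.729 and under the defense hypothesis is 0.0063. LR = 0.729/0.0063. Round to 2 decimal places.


Likelihood ratio calculation:
LR = P(E|Hp) / P(E|Hd)
LR = 0.729 / 0.0063
LR = 115.71

115.71


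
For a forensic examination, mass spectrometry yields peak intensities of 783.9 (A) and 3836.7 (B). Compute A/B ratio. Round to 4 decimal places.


Spectral peak ratio:
Peak A = 783.9 counts
Peak B = 3836.7 counts
Ratio = 783.9 / 3836.7 = 0.2043

0.2043


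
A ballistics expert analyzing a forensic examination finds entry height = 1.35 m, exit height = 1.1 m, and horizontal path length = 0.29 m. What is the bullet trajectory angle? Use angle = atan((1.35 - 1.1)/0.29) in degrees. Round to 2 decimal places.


Bullet trajectory angle:
Height difference = 1.35 - 1.1 = 0.25 m
angle = atan(0.25 / 0.29)
angle = atan(0.862069)
angle = 40.76 degrees

40.76


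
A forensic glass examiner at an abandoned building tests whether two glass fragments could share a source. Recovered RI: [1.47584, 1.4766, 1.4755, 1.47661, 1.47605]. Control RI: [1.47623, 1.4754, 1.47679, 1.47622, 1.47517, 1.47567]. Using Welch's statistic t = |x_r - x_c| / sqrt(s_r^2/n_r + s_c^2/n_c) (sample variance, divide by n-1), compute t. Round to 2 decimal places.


Welch's t-criterion for glass RI comparison:
Recovered mean = sum / n_r = 7.3806 / 5 = 1.47612
Control mean = sum / n_c = 8.85548 / 6 = 1.4759133
Recovered sample variance s_r^2 = 2.3455e-07
Control sample variance s_c^2 = 3.67627e-07
Welch SE (unpooled) = sqrt(s_r^2/n_r + s_c^2/n_c) = sqrt(4.691e-08 + 6.12711e-08) = sqrt(1.08181e-07) = 0.000328909
|mean_r - mean_c| = 0.000206667
t = 0.000206667 / 0.000328909 = 0.63

0.63


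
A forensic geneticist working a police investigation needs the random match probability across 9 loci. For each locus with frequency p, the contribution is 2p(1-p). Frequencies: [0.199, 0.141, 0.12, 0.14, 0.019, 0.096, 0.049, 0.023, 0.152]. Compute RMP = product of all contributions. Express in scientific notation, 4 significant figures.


Computing RMP for 9 loci:
Locus 1: 2 * 0.199 * 0.801 = 0.318798
Locus 2: 2 * 0.141 * 0.859 = 0.242238
Locus 3: 2 * 0.12 * 0.88 = 0.2112
Locus 4: 2 * 0.14 * 0.86 = 0.2408
Locus 5: 2 * 0.019 * 0.981 = 0.037278
Locus 6: 2 * 0.096 * 0.904 = 0.173568
Locus 7: 2 * 0.049 * 0.951 = 0.093198
Locus 8: 2 * 0.023 * 0.977 = 0.044942
Locus 9: 2 * 0.152 * 0.848 = 0.257792
RMP = 2.744e-08

2.744e-08


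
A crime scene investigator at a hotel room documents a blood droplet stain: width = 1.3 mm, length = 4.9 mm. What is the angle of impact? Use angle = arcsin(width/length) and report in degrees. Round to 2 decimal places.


Blood spatter impact angle calculation:
width / length = 1.3 / 4.9 = 0.265306
angle = arcsin(0.265306)
angle = 15.39 degrees

15.39


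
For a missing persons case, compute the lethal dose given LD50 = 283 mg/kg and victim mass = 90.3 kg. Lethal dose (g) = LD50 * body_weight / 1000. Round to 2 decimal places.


Lethal dose calculation:
Lethal dose = LD50 * body_weight / 1000
= 283 * 90.3 / 1000
= 25554.9 / 1000
= 25.55 g

25.55


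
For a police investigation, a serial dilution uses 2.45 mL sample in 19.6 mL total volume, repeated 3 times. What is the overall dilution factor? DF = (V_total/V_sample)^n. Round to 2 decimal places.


Dilution factor calculation:
Single dilution = V_total / V_sample = 19.6 / 2.45 ≈ 8
Number of dilutions = 3
Total DF = (19.6 / 2.45)^3 (full precision, rounded at the end) = 512.00

512.00


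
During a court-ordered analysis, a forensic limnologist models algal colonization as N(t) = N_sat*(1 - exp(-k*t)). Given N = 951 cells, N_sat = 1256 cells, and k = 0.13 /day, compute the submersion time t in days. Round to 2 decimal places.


PMSI from diatom colonization curve:
N / N_sat = 951 / 1256 = 0.757166
1 - N/N_sat = 0.242834
ln(1 - N/N_sat) = -1.415377
t = -ln(1 - N/N_sat) / k = -(-1.415377) / 0.13 = 10.89 days

10.89
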